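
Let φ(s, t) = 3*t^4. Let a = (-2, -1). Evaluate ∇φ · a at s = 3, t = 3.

∂φ/∂s = 0
∂φ/∂t = 12*t^3
∇φ at (3, 3) = (0, 324)
∇φ · a = (0)(-2) + (324)(-1) = -324

-324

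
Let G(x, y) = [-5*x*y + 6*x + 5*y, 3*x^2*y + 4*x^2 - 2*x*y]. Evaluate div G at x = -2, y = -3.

∂G₁/∂x = -5*y + 6
∂G₂/∂y = 3*x^2 - 2*x
∇·G = 3*x^2 - 2*x - 5*y + 6
At (-2, -3): 37.

37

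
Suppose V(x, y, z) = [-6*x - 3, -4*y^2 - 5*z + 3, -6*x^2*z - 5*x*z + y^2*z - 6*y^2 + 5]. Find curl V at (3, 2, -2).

(∇×V)₁ = ∂V₃/∂y − ∂V₂/∂z = 2*y*z - 12*y + 5
(∇×V)₂ = ∂V₁/∂z − ∂V₃/∂x = 12*x*z + 5*z
(∇×V)₃ = ∂V₂/∂x − ∂V₁/∂y = 0
∇×V = (2*y*z - 12*y + 5, 12*x*z + 5*z, 0)
At (3, 2, -2): (-27, -82, 0).

(-27, -82, 0)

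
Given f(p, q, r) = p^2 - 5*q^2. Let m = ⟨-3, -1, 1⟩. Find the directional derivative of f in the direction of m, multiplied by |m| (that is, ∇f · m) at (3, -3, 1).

∂f/∂p = 2*p
∂f/∂q = -10*q
∂f/∂r = 0
∇f at (3, -3, 1) = (6, 30, 0)
∇f · m = (6)(-3) + (30)(-1) + (0)(1) = -48

-48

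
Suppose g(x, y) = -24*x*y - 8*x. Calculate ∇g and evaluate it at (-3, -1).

(16, 72)

∂g/∂x = -24*y - 8
∂g/∂y = -24*x
∇g = (-24*y - 8, -24*x)
At (-3, -1): (16, 72).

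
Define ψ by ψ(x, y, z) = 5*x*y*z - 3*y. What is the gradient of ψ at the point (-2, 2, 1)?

(10, -13, -20)

∂ψ/∂x = 5*y*z
∂ψ/∂y = 5*x*z - 3
∂ψ/∂z = 5*x*y
∇ψ = (5*y*z, 5*x*z - 3, 5*x*y)
At (-2, 2, 1): (10, -13, -20).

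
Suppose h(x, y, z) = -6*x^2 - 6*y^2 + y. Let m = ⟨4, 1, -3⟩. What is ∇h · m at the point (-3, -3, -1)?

181

∂h/∂x = -12*x
∂h/∂y = -12*y + 1
∂h/∂z = 0
∇h at (-3, -3, -1) = (36, 37, 0)
∇h · m = (36)(4) + (37)(1) + (0)(-3) = 181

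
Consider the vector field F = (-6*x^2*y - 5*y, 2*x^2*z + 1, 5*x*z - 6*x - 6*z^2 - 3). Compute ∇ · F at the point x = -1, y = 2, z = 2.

-5

∂F₁/∂x = -12*x*y
∂F₂/∂y = 0
∂F₃/∂z = 5*x - 12*z
∇·F = -12*x*y + 5*x - 12*z
At (-1, 2, 2): -5.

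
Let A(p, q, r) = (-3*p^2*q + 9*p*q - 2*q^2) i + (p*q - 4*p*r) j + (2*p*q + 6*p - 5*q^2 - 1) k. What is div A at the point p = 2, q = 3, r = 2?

∂A₁/∂p = -6*p*q + 9*q
∂A₂/∂q = p
∂A₃/∂r = 0
∇·A = -6*p*q + p + 9*q
At (2, 3, 2): -7.

-7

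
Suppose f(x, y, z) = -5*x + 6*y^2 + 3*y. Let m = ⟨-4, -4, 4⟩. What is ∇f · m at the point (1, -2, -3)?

∂f/∂x = -5
∂f/∂y = 12*y + 3
∂f/∂z = 0
∇f at (1, -2, -3) = (-5, -21, 0)
∇f · m = (-5)(-4) + (-21)(-4) + (0)(4) = 104

104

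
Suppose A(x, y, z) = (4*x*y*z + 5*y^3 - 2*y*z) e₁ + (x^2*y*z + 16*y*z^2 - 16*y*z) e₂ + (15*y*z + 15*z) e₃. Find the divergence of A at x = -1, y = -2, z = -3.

∂A₁/∂x = 4*y*z
∂A₂/∂y = x^2*z + 16*z^2 - 16*z
∂A₃/∂z = 15*y + 15
∇·A = x^2*z + 4*y*z + 15*y + 16*z^2 - 16*z + 15
At (-1, -2, -3): 198.

198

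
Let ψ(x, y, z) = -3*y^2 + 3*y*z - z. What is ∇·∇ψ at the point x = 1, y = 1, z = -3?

-6

∂²ψ/∂x² = 0
∂²ψ/∂y² = -6
∂²ψ/∂z² = 0
∇²ψ = -6
At (1, 1, -3): -6.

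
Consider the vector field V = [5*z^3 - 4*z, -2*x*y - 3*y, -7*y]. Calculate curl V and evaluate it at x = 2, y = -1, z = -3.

(∇×V)₁ = ∂V₃/∂y − ∂V₂/∂z = -7
(∇×V)₂ = ∂V₁/∂z − ∂V₃/∂x = 15*z^2 - 4
(∇×V)₃ = ∂V₂/∂x − ∂V₁/∂y = -2*y
∇×V = (-7, 15*z^2 - 4, -2*y)
At (2, -1, -3): (-7, 131, 2).

(-7, 131, 2)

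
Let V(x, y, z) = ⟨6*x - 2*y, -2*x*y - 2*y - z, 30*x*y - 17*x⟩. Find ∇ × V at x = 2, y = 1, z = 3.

(61, -13, 0)

(∇×V)₁ = ∂V₃/∂y − ∂V₂/∂z = 30*x + 1
(∇×V)₂ = ∂V₁/∂z − ∂V₃/∂x = -30*y + 17
(∇×V)₃ = ∂V₂/∂x − ∂V₁/∂y = -2*y + 2
∇×V = (30*x + 1, -30*y + 17, -2*y + 2)
At (2, 1, 3): (61, -13, 0).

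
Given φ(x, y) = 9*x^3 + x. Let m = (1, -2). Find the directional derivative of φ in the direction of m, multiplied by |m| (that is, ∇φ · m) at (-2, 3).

∂φ/∂x = 27*x^2 + 1
∂φ/∂y = 0
∇φ at (-2, 3) = (109, 0)
∇φ · m = (109)(1) + (0)(-2) = 109

109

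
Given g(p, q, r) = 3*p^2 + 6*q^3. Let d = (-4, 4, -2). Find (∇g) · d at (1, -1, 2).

∂g/∂p = 6*p
∂g/∂q = 18*q^2
∂g/∂r = 0
∇g at (1, -1, 2) = (6, 18, 0)
∇g · d = (6)(-4) + (18)(4) + (0)(-2) = 48

48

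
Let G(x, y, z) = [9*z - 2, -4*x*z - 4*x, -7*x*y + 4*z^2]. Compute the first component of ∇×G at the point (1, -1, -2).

(∇×G)_1 = ∂G₃/∂y − ∂G₂/∂z
= -7*x − (-4*x)
= -3*x
At (1, -1, -2): -3.

-3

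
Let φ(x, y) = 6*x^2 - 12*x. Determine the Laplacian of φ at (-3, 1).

12

∂²φ/∂x² = 12
∂²φ/∂y² = 0
∇²φ = 12
At (-3, 1): 12.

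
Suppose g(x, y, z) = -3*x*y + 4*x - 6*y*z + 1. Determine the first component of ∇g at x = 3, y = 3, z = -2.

-5

(∇g)_1 = ∂g/∂x = -3*y + 4
At (3, 3, -2): -5.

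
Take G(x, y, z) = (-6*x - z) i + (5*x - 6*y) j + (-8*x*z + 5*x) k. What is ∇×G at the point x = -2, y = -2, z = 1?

(∇×G)₁ = ∂G₃/∂y − ∂G₂/∂z = 0
(∇×G)₂ = ∂G₁/∂z − ∂G₃/∂x = 8*z - 6
(∇×G)₃ = ∂G₂/∂x − ∂G₁/∂y = 5
∇×G = (0, 8*z - 6, 5)
At (-2, -2, 1): (0, 2, 5).

(0, 2, 5)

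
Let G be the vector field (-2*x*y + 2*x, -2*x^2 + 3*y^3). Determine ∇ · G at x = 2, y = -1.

∂G₁/∂x = -2*y + 2
∂G₂/∂y = 9*y^2
∇·G = 9*y^2 - 2*y + 2
At (2, -1): 13.

13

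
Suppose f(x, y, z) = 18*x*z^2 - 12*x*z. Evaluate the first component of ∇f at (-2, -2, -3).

(∇f)_1 = ∂f/∂x = 18*z^2 - 12*z
At (-2, -2, -3): 198.

198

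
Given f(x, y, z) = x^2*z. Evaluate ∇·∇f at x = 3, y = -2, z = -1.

-2

∂²f/∂x² = 2*z
∂²f/∂y² = 0
∂²f/∂z² = 0
∇²f = 2*z
At (3, -2, -1): -2.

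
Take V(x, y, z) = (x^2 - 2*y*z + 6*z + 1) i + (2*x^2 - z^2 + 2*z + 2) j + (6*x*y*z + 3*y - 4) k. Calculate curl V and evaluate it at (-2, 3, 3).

(∇×V)₁ = ∂V₃/∂y − ∂V₂/∂z = 6*x*z + 2*z + 1
(∇×V)₂ = ∂V₁/∂z − ∂V₃/∂x = -6*y*z - 2*y + 6
(∇×V)₃ = ∂V₂/∂x − ∂V₁/∂y = 4*x + 2*z
∇×V = (6*x*z + 2*z + 1, -6*y*z - 2*y + 6, 4*x + 2*z)
At (-2, 3, 3): (-29, -54, -2).

(-29, -54, -2)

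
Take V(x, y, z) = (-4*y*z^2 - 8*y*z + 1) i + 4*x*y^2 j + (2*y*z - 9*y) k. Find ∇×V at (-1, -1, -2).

(∇×V)₁ = ∂V₃/∂y − ∂V₂/∂z = 2*z - 9
(∇×V)₂ = ∂V₁/∂z − ∂V₃/∂x = -8*y*z - 8*y
(∇×V)₃ = ∂V₂/∂x − ∂V₁/∂y = 4*y^2 + 4*z^2 + 8*z
∇×V = (2*z - 9, -8*y*z - 8*y, 4*y^2 + 4*z^2 + 8*z)
At (-1, -1, -2): (-13, -8, 4).

(-13, -8, 4)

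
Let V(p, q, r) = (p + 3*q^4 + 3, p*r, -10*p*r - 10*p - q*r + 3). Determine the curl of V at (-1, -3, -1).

(∇×V)₁ = ∂V₃/∂q − ∂V₂/∂r = -p - r
(∇×V)₂ = ∂V₁/∂r − ∂V₃/∂p = 10*r + 10
(∇×V)₃ = ∂V₂/∂p − ∂V₁/∂q = -12*q^3 + r
∇×V = (-p - r, 10*r + 10, -12*q^3 + r)
At (-1, -3, -1): (2, 0, 323).

(2, 0, 323)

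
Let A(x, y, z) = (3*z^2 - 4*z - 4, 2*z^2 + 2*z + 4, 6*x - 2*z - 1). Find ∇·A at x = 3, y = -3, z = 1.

∂A₁/∂x = 0
∂A₂/∂y = 0
∂A₃/∂z = -2
∇·A = -2
At (3, -3, 1): -2.

-2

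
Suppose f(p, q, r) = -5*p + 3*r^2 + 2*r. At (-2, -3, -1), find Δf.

6

∂²f/∂p² = 0
∂²f/∂q² = 0
∂²f/∂r² = 6
∇²f = 6
At (-2, -3, -1): 6.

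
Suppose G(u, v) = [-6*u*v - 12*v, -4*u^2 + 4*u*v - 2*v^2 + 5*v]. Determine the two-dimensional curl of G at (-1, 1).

∂G₂/∂u = -8*u + 4*v
∂G₁/∂v = -6*u - 12
Scalar curl = -2*u + 4*v + 12
At (-1, 1): 18.

18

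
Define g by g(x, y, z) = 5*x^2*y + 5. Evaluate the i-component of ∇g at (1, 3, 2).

30

(∇g)_1 = ∂g/∂x = 10*x*y
At (1, 3, 2): 30.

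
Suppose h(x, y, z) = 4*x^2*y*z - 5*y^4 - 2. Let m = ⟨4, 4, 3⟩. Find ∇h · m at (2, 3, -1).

∂h/∂x = 8*x*y*z
∂h/∂y = 4*x^2*z - 20*y^3
∂h/∂z = 4*x^2*y
∇h at (2, 3, -1) = (-48, -556, 48)
∇h · m = (-48)(4) + (-556)(4) + (48)(3) = -2272

-2272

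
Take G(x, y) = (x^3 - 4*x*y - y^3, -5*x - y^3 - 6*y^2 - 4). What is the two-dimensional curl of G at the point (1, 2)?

11

∂G₂/∂x = -5
∂G₁/∂y = -4*x - 3*y^2
Scalar curl = 4*x + 3*y^2 - 5
At (1, 2): 11.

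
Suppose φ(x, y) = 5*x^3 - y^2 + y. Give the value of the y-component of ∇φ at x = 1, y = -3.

(∇φ)_2 = ∂φ/∂y = -2*y + 1
At (1, -3): 7.

7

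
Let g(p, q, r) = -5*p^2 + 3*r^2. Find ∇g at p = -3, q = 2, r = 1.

(30, 0, 6)

∂g/∂p = -10*p
∂g/∂q = 0
∂g/∂r = 6*r
∇g = (-10*p, 0, 6*r)
At (-3, 2, 1): (30, 0, 6).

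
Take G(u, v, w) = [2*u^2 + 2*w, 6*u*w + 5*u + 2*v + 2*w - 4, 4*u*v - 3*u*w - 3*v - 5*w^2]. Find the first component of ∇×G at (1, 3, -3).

-7

(∇×G)_1 = ∂G₃/∂v − ∂G₂/∂w
= 4*u - 3 − (6*u + 2)
= -2*u - 5
At (1, 3, -3): -7.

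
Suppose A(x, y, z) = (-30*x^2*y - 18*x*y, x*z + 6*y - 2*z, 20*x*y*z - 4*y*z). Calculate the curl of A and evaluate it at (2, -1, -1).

(-36, -20, 155)

(∇×A)₁ = ∂A₃/∂y − ∂A₂/∂z = 20*x*z - x - 4*z + 2
(∇×A)₂ = ∂A₁/∂z − ∂A₃/∂x = -20*y*z
(∇×A)₃ = ∂A₂/∂x − ∂A₁/∂y = 30*x^2 + 18*x + z
∇×A = (20*x*z - x - 4*z + 2, -20*y*z, 30*x^2 + 18*x + z)
At (2, -1, -1): (-36, -20, 155).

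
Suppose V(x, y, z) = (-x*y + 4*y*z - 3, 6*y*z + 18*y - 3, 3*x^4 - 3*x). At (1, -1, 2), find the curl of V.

(∇×V)₁ = ∂V₃/∂y − ∂V₂/∂z = -6*y
(∇×V)₂ = ∂V₁/∂z − ∂V₃/∂x = -12*x^3 + 4*y + 3
(∇×V)₃ = ∂V₂/∂x − ∂V₁/∂y = x - 4*z
∇×V = (-6*y, -12*x^3 + 4*y + 3, x - 4*z)
At (1, -1, 2): (6, -13, -7).

(6, -13, -7)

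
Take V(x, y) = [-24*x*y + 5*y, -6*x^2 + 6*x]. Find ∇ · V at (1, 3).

-72

∂V₁/∂x = -24*y
∂V₂/∂y = 0
∇·V = -24*y
At (1, 3): -72.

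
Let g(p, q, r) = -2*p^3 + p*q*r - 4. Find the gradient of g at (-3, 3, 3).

(-45, -9, -9)

∂g/∂p = -6*p^2 + q*r
∂g/∂q = p*r
∂g/∂r = p*q
∇g = (-6*p^2 + q*r, p*r, p*q)
At (-3, 3, 3): (-45, -9, -9).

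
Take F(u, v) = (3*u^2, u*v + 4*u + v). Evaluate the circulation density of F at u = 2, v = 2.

∂F₂/∂u = v + 4
∂F₁/∂v = 0
Scalar curl = v + 4
At (2, 2): 6.

6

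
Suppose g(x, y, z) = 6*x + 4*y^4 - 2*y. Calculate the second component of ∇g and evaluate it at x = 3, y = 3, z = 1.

(∇g)_2 = ∂g/∂y = 16*y^3 - 2
At (3, 3, 1): 430.

430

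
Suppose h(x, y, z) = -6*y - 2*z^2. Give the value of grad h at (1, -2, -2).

∂h/∂x = 0
∂h/∂y = -6
∂h/∂z = -4*z
∇h = (0, -6, -4*z)
At (1, -2, -2): (0, -6, 8).

(0, -6, 8)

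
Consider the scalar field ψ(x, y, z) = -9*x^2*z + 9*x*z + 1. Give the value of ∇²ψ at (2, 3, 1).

∂²ψ/∂x² = -18*z
∂²ψ/∂y² = 0
∂²ψ/∂z² = 0
∇²ψ = -18*z
At (2, 3, 1): -18.

-18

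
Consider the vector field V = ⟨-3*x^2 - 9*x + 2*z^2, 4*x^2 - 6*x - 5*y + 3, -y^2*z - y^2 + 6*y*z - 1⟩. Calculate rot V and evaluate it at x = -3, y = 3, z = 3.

(-6, 12, -30)

(∇×V)₁ = ∂V₃/∂y − ∂V₂/∂z = -2*y*z - 2*y + 6*z
(∇×V)₂ = ∂V₁/∂z − ∂V₃/∂x = 4*z
(∇×V)₃ = ∂V₂/∂x − ∂V₁/∂y = 8*x - 6
∇×V = (-2*y*z - 2*y + 6*z, 4*z, 8*x - 6)
At (-3, 3, 3): (-6, 12, -30).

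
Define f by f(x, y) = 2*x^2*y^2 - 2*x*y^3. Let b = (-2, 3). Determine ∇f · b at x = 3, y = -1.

∂f/∂x = 4*x*y^2 - 2*y^3
∂f/∂y = 4*x^2*y - 6*x*y^2
∇f at (3, -1) = (14, -54)
∇f · b = (14)(-2) + (-54)(3) = -190

-190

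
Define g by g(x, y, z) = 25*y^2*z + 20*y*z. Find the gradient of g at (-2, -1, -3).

(0, 90, 5)

∂g/∂x = 0
∂g/∂y = 50*y*z + 20*z
∂g/∂z = 25*y^2 + 20*y
∇g = (0, 50*y*z + 20*z, 25*y^2 + 20*y)
At (-2, -1, -3): (0, 90, 5).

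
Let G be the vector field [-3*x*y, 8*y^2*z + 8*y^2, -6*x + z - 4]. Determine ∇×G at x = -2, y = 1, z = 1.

(∇×G)₁ = ∂G₃/∂y − ∂G₂/∂z = -8*y^2
(∇×G)₂ = ∂G₁/∂z − ∂G₃/∂x = 6
(∇×G)₃ = ∂G₂/∂x − ∂G₁/∂y = 3*x
∇×G = (-8*y^2, 6, 3*x)
At (-2, 1, 1): (-8, 6, -6).

(-8, 6, -6)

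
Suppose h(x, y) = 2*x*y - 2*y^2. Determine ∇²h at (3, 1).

∂²h/∂x² = 0
∂²h/∂y² = -4
∇²h = -4
At (3, 1): -4.

-4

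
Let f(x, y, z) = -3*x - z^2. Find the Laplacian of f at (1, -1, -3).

∂²f/∂x² = 0
∂²f/∂y² = 0
∂²f/∂z² = -2
∇²f = -2
At (1, -1, -3): -2.

-2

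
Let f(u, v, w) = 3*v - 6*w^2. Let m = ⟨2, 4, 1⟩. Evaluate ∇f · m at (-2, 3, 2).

-12

∂f/∂u = 0
∂f/∂v = 3
∂f/∂w = -12*w
∇f at (-2, 3, 2) = (0, 3, -24)
∇f · m = (0)(2) + (3)(4) + (-24)(1) = -12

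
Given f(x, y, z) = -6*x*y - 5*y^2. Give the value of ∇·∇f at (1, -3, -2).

∂²f/∂x² = 0
∂²f/∂y² = -10
∂²f/∂z² = 0
∇²f = -10
At (1, -3, -2): -10.

-10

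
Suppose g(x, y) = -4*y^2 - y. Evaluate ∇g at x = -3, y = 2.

(0, -17)

∂g/∂x = 0
∂g/∂y = -8*y - 1
∇g = (0, -8*y - 1)
At (-3, 2): (0, -17).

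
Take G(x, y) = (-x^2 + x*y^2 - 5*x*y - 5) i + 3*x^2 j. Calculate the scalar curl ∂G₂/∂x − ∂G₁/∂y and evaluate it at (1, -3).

17

∂G₂/∂x = 6*x
∂G₁/∂y = 2*x*y - 5*x
Scalar curl = -2*x*y + 11*x
At (1, -3): 17.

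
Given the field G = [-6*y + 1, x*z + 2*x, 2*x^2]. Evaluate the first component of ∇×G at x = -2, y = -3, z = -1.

2

(∇×G)_1 = ∂G₃/∂y − ∂G₂/∂z
= 0 − (x)
= -x
At (-2, -3, -1): 2.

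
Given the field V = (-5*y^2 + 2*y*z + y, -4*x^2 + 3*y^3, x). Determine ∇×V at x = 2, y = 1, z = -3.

(0, 1, -1)

(∇×V)₁ = ∂V₃/∂y − ∂V₂/∂z = 0
(∇×V)₂ = ∂V₁/∂z − ∂V₃/∂x = 2*y - 1
(∇×V)₃ = ∂V₂/∂x − ∂V₁/∂y = -8*x + 10*y - 2*z - 1
∇×V = (0, 2*y - 1, -8*x + 10*y - 2*z - 1)
At (2, 1, -3): (0, 1, -1).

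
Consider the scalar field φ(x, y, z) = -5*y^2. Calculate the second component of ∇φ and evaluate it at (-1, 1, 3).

-10

(∇φ)_2 = ∂φ/∂y = -10*y
At (-1, 1, 3): -10.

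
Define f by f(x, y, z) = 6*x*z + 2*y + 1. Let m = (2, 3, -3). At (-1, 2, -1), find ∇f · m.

∂f/∂x = 6*z
∂f/∂y = 2
∂f/∂z = 6*x
∇f at (-1, 2, -1) = (-6, 2, -6)
∇f · m = (-6)(2) + (2)(3) + (-6)(-3) = 12

12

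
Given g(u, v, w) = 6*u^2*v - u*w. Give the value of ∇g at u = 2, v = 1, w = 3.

(21, 24, -2)

∂g/∂u = 12*u*v - w
∂g/∂v = 6*u^2
∂g/∂w = -u
∇g = (12*u*v - w, 6*u^2, -u)
At (2, 1, 3): (21, 24, -2).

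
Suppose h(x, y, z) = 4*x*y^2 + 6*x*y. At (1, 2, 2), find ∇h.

∂h/∂x = 4*y^2 + 6*y
∂h/∂y = 8*x*y + 6*x
∂h/∂z = 0
∇h = (4*y^2 + 6*y, 8*x*y + 6*x, 0)
At (1, 2, 2): (28, 22, 0).

(28, 22, 0)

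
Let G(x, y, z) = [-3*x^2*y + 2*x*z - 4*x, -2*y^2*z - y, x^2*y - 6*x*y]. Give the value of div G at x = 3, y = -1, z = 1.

∂G₁/∂x = -6*x*y + 2*z - 4
∂G₂/∂y = -4*y*z - 1
∂G₃/∂z = 0
∇·G = -6*x*y - 4*y*z + 2*z - 5
At (3, -1, 1): 19.

19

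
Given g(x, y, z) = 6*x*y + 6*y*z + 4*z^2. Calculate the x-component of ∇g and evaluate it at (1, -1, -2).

(∇g)_1 = ∂g/∂x = 6*y
At (1, -1, -2): -6.

-6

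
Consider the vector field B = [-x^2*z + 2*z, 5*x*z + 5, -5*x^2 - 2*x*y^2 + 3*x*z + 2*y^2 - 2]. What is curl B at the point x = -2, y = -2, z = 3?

(∇×B)₁ = ∂B₃/∂y − ∂B₂/∂z = -4*x*y - 5*x + 4*y
(∇×B)₂ = ∂B₁/∂z − ∂B₃/∂x = -x^2 + 10*x + 2*y^2 - 3*z + 2
(∇×B)₃ = ∂B₂/∂x − ∂B₁/∂y = 5*z
∇×B = (-4*x*y - 5*x + 4*y, -x^2 + 10*x + 2*y^2 - 3*z + 2, 5*z)
At (-2, -2, 3): (-14, -23, 15).

(-14, -23, 15)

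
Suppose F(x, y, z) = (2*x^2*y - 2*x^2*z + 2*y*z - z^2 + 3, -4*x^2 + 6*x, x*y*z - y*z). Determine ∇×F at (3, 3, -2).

(-4, -2, -32)

(∇×F)₁ = ∂F₃/∂y − ∂F₂/∂z = x*z - z
(∇×F)₂ = ∂F₁/∂z − ∂F₃/∂x = -2*x^2 - y*z + 2*y - 2*z
(∇×F)₃ = ∂F₂/∂x − ∂F₁/∂y = -2*x^2 - 8*x - 2*z + 6
∇×F = (x*z - z, -2*x^2 - y*z + 2*y - 2*z, -2*x^2 - 8*x - 2*z + 6)
At (3, 3, -2): (-4, -2, -32).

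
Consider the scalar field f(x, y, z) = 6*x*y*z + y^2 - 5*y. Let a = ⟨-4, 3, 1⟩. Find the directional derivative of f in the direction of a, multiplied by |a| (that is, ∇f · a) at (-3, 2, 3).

∂f/∂x = 6*y*z
∂f/∂y = 6*x*z + 2*y - 5
∂f/∂z = 6*x*y
∇f at (-3, 2, 3) = (36, -55, -36)
∇f · a = (36)(-4) + (-55)(3) + (-36)(1) = -345

-345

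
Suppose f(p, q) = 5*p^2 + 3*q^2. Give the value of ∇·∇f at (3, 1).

∂²f/∂p² = 10
∂²f/∂q² = 6
∇²f = 16
At (3, 1): 16.

16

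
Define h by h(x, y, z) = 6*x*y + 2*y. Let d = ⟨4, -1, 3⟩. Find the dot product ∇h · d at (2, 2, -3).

34

∂h/∂x = 6*y
∂h/∂y = 6*x + 2
∂h/∂z = 0
∇h at (2, 2, -3) = (12, 14, 0)
∇h · d = (12)(4) + (14)(-1) + (0)(3) = 34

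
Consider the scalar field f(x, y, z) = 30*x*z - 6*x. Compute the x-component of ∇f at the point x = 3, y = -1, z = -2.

-66

(∇f)_1 = ∂f/∂x = 30*z - 6
At (3, -1, -2): -66.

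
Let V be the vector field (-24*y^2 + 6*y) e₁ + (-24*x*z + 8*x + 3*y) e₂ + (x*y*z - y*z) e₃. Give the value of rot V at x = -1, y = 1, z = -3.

(-18, 3, 122)

(∇×V)₁ = ∂V₃/∂y − ∂V₂/∂z = x*z + 24*x - z
(∇×V)₂ = ∂V₁/∂z − ∂V₃/∂x = -y*z
(∇×V)₃ = ∂V₂/∂x − ∂V₁/∂y = 48*y - 24*z + 2
∇×V = (x*z + 24*x - z, -y*z, 48*y - 24*z + 2)
At (-1, 1, -3): (-18, 3, 122).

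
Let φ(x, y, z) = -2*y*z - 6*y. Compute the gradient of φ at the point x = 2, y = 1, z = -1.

(0, -4, -2)

∂φ/∂x = 0
∂φ/∂y = -2*z - 6
∂φ/∂z = -2*y
∇φ = (0, -2*z - 6, -2*y)
At (2, 1, -1): (0, -4, -2).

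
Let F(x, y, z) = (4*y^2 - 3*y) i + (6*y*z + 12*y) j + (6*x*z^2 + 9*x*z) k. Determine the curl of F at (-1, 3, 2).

(∇×F)₁ = ∂F₃/∂y − ∂F₂/∂z = -6*y
(∇×F)₂ = ∂F₁/∂z − ∂F₃/∂x = -6*z^2 - 9*z
(∇×F)₃ = ∂F₂/∂x − ∂F₁/∂y = -8*y + 3
∇×F = (-6*y, -6*z^2 - 9*z, -8*y + 3)
At (-1, 3, 2): (-18, -42, -21).

(-18, -42, -21)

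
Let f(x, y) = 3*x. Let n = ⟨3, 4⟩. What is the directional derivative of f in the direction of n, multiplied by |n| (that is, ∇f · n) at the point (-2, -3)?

9

∂f/∂x = 3
∂f/∂y = 0
∇f at (-2, -3) = (3, 0)
∇f · n = (3)(3) + (0)(4) = 9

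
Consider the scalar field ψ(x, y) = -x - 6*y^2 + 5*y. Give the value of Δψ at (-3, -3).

-12

∂²ψ/∂x² = 0
∂²ψ/∂y² = -12
∇²ψ = -12
At (-3, -3): -12.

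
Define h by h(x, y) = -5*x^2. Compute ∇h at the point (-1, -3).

(10, 0)

∂h/∂x = -10*x
∂h/∂y = 0
∇h = (-10*x, 0)
At (-1, -3): (10, 0).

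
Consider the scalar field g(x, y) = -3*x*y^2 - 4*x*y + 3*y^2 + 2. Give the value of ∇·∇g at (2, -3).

∂²g/∂x² = 0
∂²g/∂y² = 6*(-x + 1)
∇²g = -6*x + 6
At (2, -3): -6.

-6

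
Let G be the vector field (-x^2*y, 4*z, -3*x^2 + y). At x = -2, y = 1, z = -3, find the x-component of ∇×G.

-3

(∇×G)_1 = ∂G₃/∂y − ∂G₂/∂z
= 1 − (4)
= -3
At (-2, 1, -3): -3.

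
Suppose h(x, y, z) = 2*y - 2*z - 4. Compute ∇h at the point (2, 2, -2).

(0, 2, -2)

∂h/∂x = 0
∂h/∂y = 2
∂h/∂z = -2
∇h = (0, 2, -2)
At (2, 2, -2): (0, 2, -2).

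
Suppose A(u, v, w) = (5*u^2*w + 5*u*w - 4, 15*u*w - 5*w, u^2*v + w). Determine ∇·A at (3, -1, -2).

∂A₁/∂u = 10*u*w + 5*w
∂A₂/∂v = 0
∂A₃/∂w = 1
∇·A = 10*u*w + 5*w + 1
At (3, -1, -2): -69.

-69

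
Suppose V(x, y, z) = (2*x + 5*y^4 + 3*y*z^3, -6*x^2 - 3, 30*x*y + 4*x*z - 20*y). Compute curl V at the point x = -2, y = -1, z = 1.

(∇×V)₁ = ∂V₃/∂y − ∂V₂/∂z = 30*x - 20
(∇×V)₂ = ∂V₁/∂z − ∂V₃/∂x = 9*y*z^2 - 30*y - 4*z
(∇×V)₃ = ∂V₂/∂x − ∂V₁/∂y = -12*x - 20*y^3 - 3*z^3
∇×V = (30*x - 20, 9*y*z^2 - 30*y - 4*z, -12*x - 20*y^3 - 3*z^3)
At (-2, -1, 1): (-80, 17, 41).

(-80, 17, 41)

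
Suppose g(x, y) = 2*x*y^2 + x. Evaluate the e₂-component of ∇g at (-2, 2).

(∇g)_2 = ∂g/∂y = 4*x*y
At (-2, 2): -16.

-16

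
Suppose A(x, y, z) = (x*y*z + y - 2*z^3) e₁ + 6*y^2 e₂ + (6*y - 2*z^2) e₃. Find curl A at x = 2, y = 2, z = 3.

(6, -50, -7)

(∇×A)₁ = ∂A₃/∂y − ∂A₂/∂z = 6
(∇×A)₂ = ∂A₁/∂z − ∂A₃/∂x = x*y - 6*z^2
(∇×A)₃ = ∂A₂/∂x − ∂A₁/∂y = -x*z - 1
∇×A = (6, x*y - 6*z^2, -x*z - 1)
At (2, 2, 3): (6, -50, -7).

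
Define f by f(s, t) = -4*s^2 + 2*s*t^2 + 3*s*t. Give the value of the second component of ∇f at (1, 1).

(∇f)_2 = ∂f/∂t = 4*s*t + 3*s
At (1, 1): 7.

7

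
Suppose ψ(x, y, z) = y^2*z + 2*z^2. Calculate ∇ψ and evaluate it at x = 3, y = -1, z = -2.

∂ψ/∂x = 0
∂ψ/∂y = 2*y*z
∂ψ/∂z = y^2 + 4*z
∇ψ = (0, 2*y*z, y^2 + 4*z)
At (3, -1, -2): (0, 4, -7).

(0, 4, -7)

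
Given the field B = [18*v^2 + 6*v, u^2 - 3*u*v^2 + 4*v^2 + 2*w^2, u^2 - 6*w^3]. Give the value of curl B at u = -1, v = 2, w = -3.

(12, 2, -92)

(∇×B)₁ = ∂B₃/∂v − ∂B₂/∂w = -4*w
(∇×B)₂ = ∂B₁/∂w − ∂B₃/∂u = -2*u
(∇×B)₃ = ∂B₂/∂u − ∂B₁/∂v = 2*u - 3*v^2 - 36*v - 6
∇×B = (-4*w, -2*u, 2*u - 3*v^2 - 36*v - 6)
At (-1, 2, -3): (12, 2, -92).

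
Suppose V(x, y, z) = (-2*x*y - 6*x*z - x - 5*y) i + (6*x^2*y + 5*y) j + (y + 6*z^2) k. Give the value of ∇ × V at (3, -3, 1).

(1, -18, -97)

(∇×V)₁ = ∂V₃/∂y − ∂V₂/∂z = 1
(∇×V)₂ = ∂V₁/∂z − ∂V₃/∂x = -6*x
(∇×V)₃ = ∂V₂/∂x − ∂V₁/∂y = 12*x*y + 2*x + 5
∇×V = (1, -6*x, 12*x*y + 2*x + 5)
At (3, -3, 1): (1, -18, -97).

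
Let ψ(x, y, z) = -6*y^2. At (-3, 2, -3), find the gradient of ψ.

∂ψ/∂x = 0
∂ψ/∂y = -12*y
∂ψ/∂z = 0
∇ψ = (0, -12*y, 0)
At (-3, 2, -3): (0, -24, 0).

(0, -24, 0)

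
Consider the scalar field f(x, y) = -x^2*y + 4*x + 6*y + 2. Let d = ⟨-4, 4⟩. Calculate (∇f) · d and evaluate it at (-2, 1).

-24

∂f/∂x = -2*x*y + 4
∂f/∂y = -x^2 + 6
∇f at (-2, 1) = (8, 2)
∇f · d = (8)(-4) + (2)(4) = -24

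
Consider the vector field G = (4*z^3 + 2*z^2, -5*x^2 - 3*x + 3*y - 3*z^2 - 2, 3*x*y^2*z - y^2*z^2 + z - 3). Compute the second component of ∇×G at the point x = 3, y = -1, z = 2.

50

(∇×G)_2 = ∂G₁/∂z − ∂G₃/∂x
= 12*z^2 + 4*z − (3*y^2*z)
= -3*y^2*z + 12*z^2 + 4*z
At (3, -1, 2): 50.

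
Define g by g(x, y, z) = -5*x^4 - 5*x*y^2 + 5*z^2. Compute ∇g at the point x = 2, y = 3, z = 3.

(-205, -60, 30)

∂g/∂x = -20*x^3 - 5*y^2
∂g/∂y = -10*x*y
∂g/∂z = 10*z
∇g = (-20*x^3 - 5*y^2, -10*x*y, 10*z)
At (2, 3, 3): (-205, -60, 30).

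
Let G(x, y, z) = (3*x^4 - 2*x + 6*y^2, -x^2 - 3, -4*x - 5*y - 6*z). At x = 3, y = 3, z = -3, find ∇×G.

(∇×G)₁ = ∂G₃/∂y − ∂G₂/∂z = -5
(∇×G)₂ = ∂G₁/∂z − ∂G₃/∂x = 4
(∇×G)₃ = ∂G₂/∂x − ∂G₁/∂y = -2*x - 12*y
∇×G = (-5, 4, -2*x - 12*y)
At (3, 3, -3): (-5, 4, -42).

(-5, 4, -42)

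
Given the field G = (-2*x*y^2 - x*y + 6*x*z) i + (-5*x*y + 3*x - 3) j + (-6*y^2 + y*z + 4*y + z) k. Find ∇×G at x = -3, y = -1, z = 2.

(18, -18, 17)

(∇×G)₁ = ∂G₃/∂y − ∂G₂/∂z = -12*y + z + 4
(∇×G)₂ = ∂G₁/∂z − ∂G₃/∂x = 6*x
(∇×G)₃ = ∂G₂/∂x − ∂G₁/∂y = 4*x*y + x - 5*y + 3
∇×G = (-12*y + z + 4, 6*x, 4*x*y + x - 5*y + 3)
At (-3, -1, 2): (18, -18, 17).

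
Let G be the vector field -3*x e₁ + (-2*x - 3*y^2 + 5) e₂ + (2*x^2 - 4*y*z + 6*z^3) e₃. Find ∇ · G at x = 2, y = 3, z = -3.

∂G₁/∂x = -3
∂G₂/∂y = -6*y
∂G₃/∂z = -4*y + 18*z^2
∇·G = -10*y + 18*z^2 - 3
At (2, 3, -3): 129.

129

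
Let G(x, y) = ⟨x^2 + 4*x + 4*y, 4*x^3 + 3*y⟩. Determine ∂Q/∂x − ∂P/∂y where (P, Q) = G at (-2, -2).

∂G₂/∂x = 12*x^2
∂G₁/∂y = 4
Scalar curl = 12*x^2 - 4
At (-2, -2): 44.

44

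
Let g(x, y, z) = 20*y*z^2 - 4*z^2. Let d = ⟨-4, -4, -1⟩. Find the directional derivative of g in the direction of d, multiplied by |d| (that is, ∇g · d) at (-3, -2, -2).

∂g/∂x = 0
∂g/∂y = 20*z^2
∂g/∂z = 40*y*z - 8*z
∇g at (-3, -2, -2) = (0, 80, 176)
∇g · d = (0)(-4) + (80)(-4) + (176)(-1) = -496

-496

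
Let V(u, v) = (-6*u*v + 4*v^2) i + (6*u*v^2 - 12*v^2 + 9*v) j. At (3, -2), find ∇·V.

-3

∂V₁/∂u = -6*v
∂V₂/∂v = 12*u*v - 24*v + 9
∇·V = 12*u*v - 30*v + 9
At (3, -2): -3.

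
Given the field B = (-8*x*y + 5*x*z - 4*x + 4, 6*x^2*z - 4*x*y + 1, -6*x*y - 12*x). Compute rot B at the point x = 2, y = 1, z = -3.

(∇×B)₁ = ∂B₃/∂y − ∂B₂/∂z = -6*x^2 - 6*x
(∇×B)₂ = ∂B₁/∂z − ∂B₃/∂x = 5*x + 6*y + 12
(∇×B)₃ = ∂B₂/∂x − ∂B₁/∂y = 12*x*z + 8*x - 4*y
∇×B = (-6*x^2 - 6*x, 5*x + 6*y + 12, 12*x*z + 8*x - 4*y)
At (2, 1, -3): (-36, 28, -60).

(-36, 28, -60)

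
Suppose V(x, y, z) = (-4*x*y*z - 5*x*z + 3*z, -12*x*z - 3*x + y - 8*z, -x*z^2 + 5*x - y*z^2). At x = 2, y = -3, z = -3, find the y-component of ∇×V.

21

(∇×V)_2 = ∂V₁/∂z − ∂V₃/∂x
= -4*x*y - 5*x + 3 − (-z^2 + 5)
= -4*x*y - 5*x + z^2 - 2
At (2, -3, -3): 21.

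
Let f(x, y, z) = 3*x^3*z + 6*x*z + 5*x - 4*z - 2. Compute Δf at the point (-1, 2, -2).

36

∂²f/∂x² = 18*x*z
∂²f/∂y² = 0
∂²f/∂z² = 0
∇²f = 18*x*z
At (-1, 2, -2): 36.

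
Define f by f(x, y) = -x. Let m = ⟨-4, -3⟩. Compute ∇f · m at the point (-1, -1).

4

∂f/∂x = -1
∂f/∂y = 0
∇f at (-1, -1) = (-1, 0)
∇f · m = (-1)(-4) + (0)(-3) = 4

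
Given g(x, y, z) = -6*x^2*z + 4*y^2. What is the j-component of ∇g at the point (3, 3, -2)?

24

(∇g)_2 = ∂g/∂y = 8*y
At (3, 3, -2): 24.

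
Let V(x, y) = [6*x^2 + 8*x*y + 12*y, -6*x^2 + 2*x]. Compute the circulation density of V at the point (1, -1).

-30

∂V₂/∂x = -12*x + 2
∂V₁/∂y = 8*x + 12
Scalar curl = -20*x - 10
At (1, -1): -30.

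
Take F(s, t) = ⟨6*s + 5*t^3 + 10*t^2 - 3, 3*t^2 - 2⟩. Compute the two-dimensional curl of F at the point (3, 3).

-195

∂F₂/∂s = 0
∂F₁/∂t = 15*t^2 + 20*t
Scalar curl = -15*t^2 - 20*t
At (3, 3): -195.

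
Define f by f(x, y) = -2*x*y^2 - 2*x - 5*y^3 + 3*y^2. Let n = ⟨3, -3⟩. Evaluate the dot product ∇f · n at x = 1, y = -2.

∂f/∂x = -2*y^2 - 2
∂f/∂y = -4*x*y - 15*y^2 + 6*y
∇f at (1, -2) = (-10, -64)
∇f · n = (-10)(3) + (-64)(-3) = 162

162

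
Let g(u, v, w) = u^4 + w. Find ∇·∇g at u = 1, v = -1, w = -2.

∂²g/∂u² = 12*u^2
∂²g/∂v² = 0
∂²g/∂w² = 0
∇²g = 12*u^2
At (1, -1, -2): 12.

12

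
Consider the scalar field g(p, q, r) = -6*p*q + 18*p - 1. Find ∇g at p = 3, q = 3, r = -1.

(0, -18, 0)

∂g/∂p = -6*q + 18
∂g/∂q = -6*p
∂g/∂r = 0
∇g = (-6*q + 18, -6*p, 0)
At (3, 3, -1): (0, -18, 0).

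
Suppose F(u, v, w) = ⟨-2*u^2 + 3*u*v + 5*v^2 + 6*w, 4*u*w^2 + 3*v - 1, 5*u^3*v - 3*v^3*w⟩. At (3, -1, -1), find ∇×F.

(168, 141, 5)

(∇×F)₁ = ∂F₃/∂v − ∂F₂/∂w = 5*u^3 - 8*u*w - 9*v^2*w
(∇×F)₂ = ∂F₁/∂w − ∂F₃/∂u = -15*u^2*v + 6
(∇×F)₃ = ∂F₂/∂u − ∂F₁/∂v = -3*u - 10*v + 4*w^2
∇×F = (5*u^3 - 8*u*w - 9*v^2*w, -15*u^2*v + 6, -3*u - 10*v + 4*w^2)
At (3, -1, -1): (168, 141, 5).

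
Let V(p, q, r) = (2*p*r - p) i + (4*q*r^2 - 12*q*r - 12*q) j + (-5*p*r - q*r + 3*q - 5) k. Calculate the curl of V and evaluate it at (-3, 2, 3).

(∇×V)₁ = ∂V₃/∂q − ∂V₂/∂r = -8*q*r + 12*q - r + 3
(∇×V)₂ = ∂V₁/∂r − ∂V₃/∂p = 2*p + 5*r
(∇×V)₃ = ∂V₂/∂p − ∂V₁/∂q = 0
∇×V = (-8*q*r + 12*q - r + 3, 2*p + 5*r, 0)
At (-3, 2, 3): (-24, 9, 0).

(-24, 9, 0)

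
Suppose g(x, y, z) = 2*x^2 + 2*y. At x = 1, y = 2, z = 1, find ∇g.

∂g/∂x = 4*x
∂g/∂y = 2
∂g/∂z = 0
∇g = (4*x, 2, 0)
At (1, 2, 1): (4, 2, 0).

(4, 2, 0)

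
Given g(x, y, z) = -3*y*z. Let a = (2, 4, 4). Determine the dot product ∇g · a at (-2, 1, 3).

∂g/∂x = 0
∂g/∂y = -3*z
∂g/∂z = -3*y
∇g at (-2, 1, 3) = (0, -9, -3)
∇g · a = (0)(2) + (-9)(4) + (-3)(4) = -48

-48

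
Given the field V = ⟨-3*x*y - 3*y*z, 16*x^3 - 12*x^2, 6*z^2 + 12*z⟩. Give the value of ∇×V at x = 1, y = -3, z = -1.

(0, 9, 24)

(∇×V)₁ = ∂V₃/∂y − ∂V₂/∂z = 0
(∇×V)₂ = ∂V₁/∂z − ∂V₃/∂x = -3*y
(∇×V)₃ = ∂V₂/∂x − ∂V₁/∂y = 48*x^2 - 21*x + 3*z
∇×V = (0, -3*y, 48*x^2 - 21*x + 3*z)
At (1, -3, -1): (0, 9, 24).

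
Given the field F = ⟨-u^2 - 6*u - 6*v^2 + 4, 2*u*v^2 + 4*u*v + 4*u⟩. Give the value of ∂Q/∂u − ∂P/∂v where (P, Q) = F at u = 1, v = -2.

-20

∂F₂/∂u = 2*v^2 + 4*v + 4
∂F₁/∂v = -12*v
Scalar curl = 2*v^2 + 16*v + 4
At (1, -2): -20.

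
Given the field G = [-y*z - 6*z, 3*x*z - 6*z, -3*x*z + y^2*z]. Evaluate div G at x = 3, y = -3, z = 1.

0

∂G₁/∂x = 0
∂G₂/∂y = 0
∂G₃/∂z = -3*x + y^2
∇·G = -3*x + y^2
At (3, -3, 1): 0.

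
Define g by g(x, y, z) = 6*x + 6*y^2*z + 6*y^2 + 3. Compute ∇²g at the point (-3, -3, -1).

0

∂²g/∂x² = 0
∂²g/∂y² = 12*(z + 1)
∂²g/∂z² = 0
∇²g = 12*z + 12
At (-3, -3, -1): 0.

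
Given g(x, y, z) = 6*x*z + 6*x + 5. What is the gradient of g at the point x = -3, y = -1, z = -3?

∂g/∂x = 6*z + 6
∂g/∂y = 0
∂g/∂z = 6*x
∇g = (6*z + 6, 0, 6*x)
At (-3, -1, -3): (-12, 0, -18).

(-12, 0, -18)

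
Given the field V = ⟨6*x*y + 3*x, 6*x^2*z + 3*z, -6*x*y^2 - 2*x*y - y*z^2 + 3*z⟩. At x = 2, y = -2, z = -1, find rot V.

(16, 20, -36)

(∇×V)₁ = ∂V₃/∂y − ∂V₂/∂z = -6*x^2 - 12*x*y - 2*x - z^2 - 3
(∇×V)₂ = ∂V₁/∂z − ∂V₃/∂x = 6*y^2 + 2*y
(∇×V)₃ = ∂V₂/∂x − ∂V₁/∂y = 12*x*z - 6*x
∇×V = (-6*x^2 - 12*x*y - 2*x - z^2 - 3, 6*y^2 + 2*y, 12*x*z - 6*x)
At (2, -2, -1): (16, 20, -36).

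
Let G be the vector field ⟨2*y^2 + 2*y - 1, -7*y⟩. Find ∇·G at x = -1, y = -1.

∂G₁/∂x = 0
∂G₂/∂y = -7
∇·G = -7
At (-1, -1): -7.

-7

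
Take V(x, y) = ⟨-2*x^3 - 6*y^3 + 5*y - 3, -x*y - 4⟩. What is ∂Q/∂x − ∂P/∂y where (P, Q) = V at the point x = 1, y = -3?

∂V₂/∂x = -y
∂V₁/∂y = -18*y^2 + 5
Scalar curl = 18*y^2 - y - 5
At (1, -3): 160.

160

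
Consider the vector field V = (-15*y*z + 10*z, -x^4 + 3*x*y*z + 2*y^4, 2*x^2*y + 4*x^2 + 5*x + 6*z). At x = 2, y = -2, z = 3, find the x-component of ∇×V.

20

(∇×V)_1 = ∂V₃/∂y − ∂V₂/∂z
= 2*x^2 − (3*x*y)
= 2*x^2 - 3*x*y
At (2, -2, 3): 20.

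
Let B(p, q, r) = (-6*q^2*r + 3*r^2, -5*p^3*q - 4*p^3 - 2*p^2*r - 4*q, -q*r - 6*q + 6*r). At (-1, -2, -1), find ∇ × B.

(-3, -30, 38)

(∇×B)₁ = ∂B₃/∂q − ∂B₂/∂r = 2*p^2 - r - 6
(∇×B)₂ = ∂B₁/∂r − ∂B₃/∂p = -6*q^2 + 6*r
(∇×B)₃ = ∂B₂/∂p − ∂B₁/∂q = -15*p^2*q - 12*p^2 - 4*p*r + 12*q*r
∇×B = (2*p^2 - r - 6, -6*q^2 + 6*r, -15*p^2*q - 12*p^2 - 4*p*r + 12*q*r)
At (-1, -2, -1): (-3, -30, 38).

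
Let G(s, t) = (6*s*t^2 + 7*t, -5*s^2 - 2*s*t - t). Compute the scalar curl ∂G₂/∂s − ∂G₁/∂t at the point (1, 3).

-59

∂G₂/∂s = -10*s - 2*t
∂G₁/∂t = 12*s*t + 7
Scalar curl = -12*s*t - 10*s - 2*t - 7
At (1, 3): -59.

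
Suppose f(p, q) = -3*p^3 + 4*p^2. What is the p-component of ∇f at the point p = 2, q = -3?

(∇f)_1 = ∂f/∂p = -9*p^2 + 8*p
At (2, -3): -20.

-20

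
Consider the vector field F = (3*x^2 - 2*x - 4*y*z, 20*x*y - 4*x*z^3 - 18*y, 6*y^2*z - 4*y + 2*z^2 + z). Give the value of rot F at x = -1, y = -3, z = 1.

(∇×F)₁ = ∂F₃/∂y − ∂F₂/∂z = 12*x*z^2 + 12*y*z - 4
(∇×F)₂ = ∂F₁/∂z − ∂F₃/∂x = -4*y
(∇×F)₃ = ∂F₂/∂x − ∂F₁/∂y = 20*y - 4*z^3 + 4*z
∇×F = (12*x*z^2 + 12*y*z - 4, -4*y, 20*y - 4*z^3 + 4*z)
At (-1, -3, 1): (-52, 12, -60).

(-52, 12, -60)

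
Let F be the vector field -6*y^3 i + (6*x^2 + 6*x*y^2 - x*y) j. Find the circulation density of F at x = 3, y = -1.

61

∂F₂/∂x = 12*x + 6*y^2 - y
∂F₁/∂y = -18*y^2
Scalar curl = 12*x + 24*y^2 - y
At (3, -1): 61.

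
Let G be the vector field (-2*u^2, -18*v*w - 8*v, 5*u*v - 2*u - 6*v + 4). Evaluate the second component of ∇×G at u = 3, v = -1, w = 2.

7

(∇×G)_2 = ∂G₁/∂w − ∂G₃/∂u
= 0 − (5*v - 2)
= -5*v + 2
At (3, -1, 2): 7.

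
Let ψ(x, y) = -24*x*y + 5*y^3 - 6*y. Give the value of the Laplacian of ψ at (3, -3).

-90

∂²ψ/∂x² = 0
∂²ψ/∂y² = 30*y
∇²ψ = 30*y
At (3, -3): -90.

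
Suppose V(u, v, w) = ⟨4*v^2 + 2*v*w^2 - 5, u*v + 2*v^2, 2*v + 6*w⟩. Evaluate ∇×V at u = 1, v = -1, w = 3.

(∇×V)₁ = ∂V₃/∂v − ∂V₂/∂w = 2
(∇×V)₂ = ∂V₁/∂w − ∂V₃/∂u = 4*v*w
(∇×V)₃ = ∂V₂/∂u − ∂V₁/∂v = -7*v - 2*w^2
∇×V = (2, 4*v*w, -7*v - 2*w^2)
At (1, -1, 3): (2, -12, -11).

(2, -12, -11)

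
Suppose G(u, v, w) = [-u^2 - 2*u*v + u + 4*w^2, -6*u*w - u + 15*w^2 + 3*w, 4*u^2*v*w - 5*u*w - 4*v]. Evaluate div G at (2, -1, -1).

-27

∂G₁/∂u = -2*u - 2*v + 1
∂G₂/∂v = 0
∂G₃/∂w = 4*u^2*v - 5*u
∇·G = 4*u^2*v - 7*u - 2*v + 1
At (2, -1, -1): -27.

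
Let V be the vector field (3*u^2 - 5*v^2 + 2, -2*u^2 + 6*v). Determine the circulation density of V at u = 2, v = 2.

12

∂V₂/∂u = -4*u
∂V₁/∂v = -10*v
Scalar curl = -4*u + 10*v
At (2, 2): 12.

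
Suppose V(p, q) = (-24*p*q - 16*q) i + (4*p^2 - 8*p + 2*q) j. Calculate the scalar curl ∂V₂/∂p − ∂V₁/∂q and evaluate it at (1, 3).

∂V₂/∂p = 8*p - 8
∂V₁/∂q = -24*p - 16
Scalar curl = 32*p + 8
At (1, 3): 40.

40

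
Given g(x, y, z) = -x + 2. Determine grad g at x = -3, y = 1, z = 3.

(-1, 0, 0)

∂g/∂x = -1
∂g/∂y = 0
∂g/∂z = 0
∇g = (-1, 0, 0)
At (-3, 1, 3): (-1, 0, 0).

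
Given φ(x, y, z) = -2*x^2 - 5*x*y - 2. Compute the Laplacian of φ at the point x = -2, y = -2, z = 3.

∂²φ/∂x² = -4
∂²φ/∂y² = 0
∂²φ/∂z² = 0
∇²φ = -4
At (-2, -2, 3): -4.

-4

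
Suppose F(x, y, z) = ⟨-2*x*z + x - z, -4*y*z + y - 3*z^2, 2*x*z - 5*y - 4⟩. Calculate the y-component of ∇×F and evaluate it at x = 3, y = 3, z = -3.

-1

(∇×F)_2 = ∂F₁/∂z − ∂F₃/∂x
= -2*x - 1 − (2*z)
= -2*x - 2*z - 1
At (3, 3, -3): -1.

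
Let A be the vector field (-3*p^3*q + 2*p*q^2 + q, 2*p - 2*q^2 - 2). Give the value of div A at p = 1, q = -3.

57

∂A₁/∂p = -9*p^2*q + 2*q^2
∂A₂/∂q = -4*q
∇·A = -9*p^2*q + 2*q^2 - 4*q
At (1, -3): 57.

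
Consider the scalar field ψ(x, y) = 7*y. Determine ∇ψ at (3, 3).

(0, 7)

∂ψ/∂x = 0
∂ψ/∂y = 7
∇ψ = (0, 7)
At (3, 3): (0, 7).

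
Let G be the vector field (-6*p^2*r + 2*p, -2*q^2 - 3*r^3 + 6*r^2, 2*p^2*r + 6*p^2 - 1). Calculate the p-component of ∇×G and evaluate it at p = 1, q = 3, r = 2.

(∇×G)_1 = ∂G₃/∂q − ∂G₂/∂r
= 0 − (-9*r^2 + 12*r)
= 9*r^2 - 12*r
At (1, 3, 2): 12.

12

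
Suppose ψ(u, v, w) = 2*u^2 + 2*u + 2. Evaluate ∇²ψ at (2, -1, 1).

4

∂²ψ/∂u² = 4
∂²ψ/∂v² = 0
∂²ψ/∂w² = 0
∇²ψ = 4
At (2, -1, 1): 4.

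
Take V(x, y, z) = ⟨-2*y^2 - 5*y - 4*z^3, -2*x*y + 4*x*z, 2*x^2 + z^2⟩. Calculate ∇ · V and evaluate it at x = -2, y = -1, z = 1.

6

∂V₁/∂x = 0
∂V₂/∂y = -2*x
∂V₃/∂z = 2*z
∇·V = -2*x + 2*z
At (-2, -1, 1): 6.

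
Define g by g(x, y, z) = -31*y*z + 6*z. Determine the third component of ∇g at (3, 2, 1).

(∇g)_3 = ∂g/∂z = -31*y + 6
At (3, 2, 1): -56.

-56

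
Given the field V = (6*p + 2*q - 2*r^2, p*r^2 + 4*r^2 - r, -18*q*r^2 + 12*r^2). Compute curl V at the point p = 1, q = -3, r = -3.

(-131, 12, 7)

(∇×V)₁ = ∂V₃/∂q − ∂V₂/∂r = -2*p*r - 18*r^2 - 8*r + 1
(∇×V)₂ = ∂V₁/∂r − ∂V₃/∂p = -4*r
(∇×V)₃ = ∂V₂/∂p − ∂V₁/∂q = r^2 - 2
∇×V = (-2*p*r - 18*r^2 - 8*r + 1, -4*r, r^2 - 2)
At (1, -3, -3): (-131, 12, 7).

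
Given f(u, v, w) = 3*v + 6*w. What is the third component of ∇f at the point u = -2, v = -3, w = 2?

(∇f)_3 = ∂f/∂w = 6
At (-2, -3, 2): 6.

6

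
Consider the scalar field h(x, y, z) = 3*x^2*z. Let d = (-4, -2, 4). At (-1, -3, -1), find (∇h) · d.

∂h/∂x = 6*x*z
∂h/∂y = 0
∂h/∂z = 3*x^2
∇h at (-1, -3, -1) = (6, 0, 3)
∇h · d = (6)(-4) + (0)(-2) + (3)(4) = -12

-12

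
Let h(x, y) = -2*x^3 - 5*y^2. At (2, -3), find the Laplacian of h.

-34

∂²h/∂x² = -12*x
∂²h/∂y² = -10
∇²h = -12*x - 10
At (2, -3): -34.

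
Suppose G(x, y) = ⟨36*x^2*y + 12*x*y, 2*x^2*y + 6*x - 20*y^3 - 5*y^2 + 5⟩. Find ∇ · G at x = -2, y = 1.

-194

∂G₁/∂x = 72*x*y + 12*y
∂G₂/∂y = 2*x^2 - 60*y^2 - 10*y
∇·G = 2*x^2 + 72*x*y - 60*y^2 + 2*y
At (-2, 1): -194.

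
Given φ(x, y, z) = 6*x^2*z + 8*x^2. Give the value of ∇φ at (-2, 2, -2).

(16, 0, 24)

∂φ/∂x = 12*x*z + 16*x
∂φ/∂y = 0
∂φ/∂z = 6*x^2
∇φ = (12*x*z + 16*x, 0, 6*x^2)
At (-2, 2, -2): (16, 0, 24).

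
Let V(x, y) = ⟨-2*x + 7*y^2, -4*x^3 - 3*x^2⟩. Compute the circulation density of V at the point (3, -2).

-98

∂V₂/∂x = -12*x^2 - 6*x
∂V₁/∂y = 14*y
Scalar curl = -12*x^2 - 6*x - 14*y
At (3, -2): -98.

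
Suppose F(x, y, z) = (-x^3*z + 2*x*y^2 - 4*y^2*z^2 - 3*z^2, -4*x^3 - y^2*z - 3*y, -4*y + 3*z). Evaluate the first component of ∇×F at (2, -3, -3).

5

(∇×F)_1 = ∂F₃/∂y − ∂F₂/∂z
= -4 − (-y^2)
= y^2 - 4
At (2, -3, -3): 5.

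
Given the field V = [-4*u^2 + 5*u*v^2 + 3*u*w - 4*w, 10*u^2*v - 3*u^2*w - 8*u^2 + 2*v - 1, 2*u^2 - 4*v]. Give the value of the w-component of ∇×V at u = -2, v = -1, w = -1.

40

(∇×V)_3 = ∂V₂/∂u − ∂V₁/∂v
= 20*u*v - 6*u*w - 16*u − (10*u*v)
= 10*u*v - 6*u*w - 16*u
At (-2, -1, -1): 40.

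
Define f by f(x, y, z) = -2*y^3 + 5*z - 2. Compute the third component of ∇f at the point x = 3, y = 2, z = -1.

(∇f)_3 = ∂f/∂z = 5
At (3, 2, -1): 5.

5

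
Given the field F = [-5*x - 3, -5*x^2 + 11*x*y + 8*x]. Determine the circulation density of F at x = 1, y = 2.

20

∂F₂/∂x = -10*x + 11*y + 8
∂F₁/∂y = 0
Scalar curl = -10*x + 11*y + 8
At (1, 2): 20.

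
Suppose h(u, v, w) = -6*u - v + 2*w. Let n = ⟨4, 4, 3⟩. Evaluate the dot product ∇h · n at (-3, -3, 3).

∂h/∂u = -6
∂h/∂v = -1
∂h/∂w = 2
∇h at (-3, -3, 3) = (-6, -1, 2)
∇h · n = (-6)(4) + (-1)(4) + (2)(3) = -22

-22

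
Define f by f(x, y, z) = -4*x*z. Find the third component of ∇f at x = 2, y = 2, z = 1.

(∇f)_3 = ∂f/∂z = -4*x
At (2, 2, 1): -8.

-8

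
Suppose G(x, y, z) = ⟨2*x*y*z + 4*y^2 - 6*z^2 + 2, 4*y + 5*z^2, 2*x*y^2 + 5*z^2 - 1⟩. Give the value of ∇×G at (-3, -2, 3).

(∇×G)₁ = ∂G₃/∂y − ∂G₂/∂z = 4*x*y - 10*z
(∇×G)₂ = ∂G₁/∂z − ∂G₃/∂x = 2*x*y - 2*y^2 - 12*z
(∇×G)₃ = ∂G₂/∂x − ∂G₁/∂y = -2*x*z - 8*y
∇×G = (4*x*y - 10*z, 2*x*y - 2*y^2 - 12*z, -2*x*z - 8*y)
At (-3, -2, 3): (-6, -32, 34).

(-6, -32, 34)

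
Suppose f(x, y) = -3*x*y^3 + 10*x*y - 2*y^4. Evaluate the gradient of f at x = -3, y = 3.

∂f/∂x = -3*y^3 + 10*y
∂f/∂y = -9*x*y^2 + 10*x - 8*y^3
∇f = (-3*y^3 + 10*y, -9*x*y^2 + 10*x - 8*y^3)
At (-3, 3): (-51, -3).

(-51, -3)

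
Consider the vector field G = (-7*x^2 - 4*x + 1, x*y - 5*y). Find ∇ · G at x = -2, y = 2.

17

∂G₁/∂x = -14*x - 4
∂G₂/∂y = x - 5
∇·G = -13*x - 9
At (-2, 2): 17.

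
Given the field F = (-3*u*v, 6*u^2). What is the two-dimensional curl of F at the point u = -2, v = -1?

∂F₂/∂u = 12*u
∂F₁/∂v = -3*u
Scalar curl = 15*u
At (-2, -1): -30.

-30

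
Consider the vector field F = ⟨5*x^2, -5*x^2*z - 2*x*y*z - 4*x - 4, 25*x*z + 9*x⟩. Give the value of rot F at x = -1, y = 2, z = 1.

(∇×F)₁ = ∂F₃/∂y − ∂F₂/∂z = 5*x^2 + 2*x*y
(∇×F)₂ = ∂F₁/∂z − ∂F₃/∂x = -25*z - 9
(∇×F)₃ = ∂F₂/∂x − ∂F₁/∂y = -10*x*z - 2*y*z - 4
∇×F = (5*x^2 + 2*x*y, -25*z - 9, -10*x*z - 2*y*z - 4)
At (-1, 2, 1): (1, -34, 2).

(1, -34, 2)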